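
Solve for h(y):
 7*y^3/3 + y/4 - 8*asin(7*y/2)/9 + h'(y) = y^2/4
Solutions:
 h(y) = C1 - 7*y^4/12 + y^3/12 - y^2/8 + 8*y*asin(7*y/2)/9 + 8*sqrt(4 - 49*y^2)/63


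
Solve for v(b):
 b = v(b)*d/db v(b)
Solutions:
 v(b) = -sqrt(C1 + b^2)
 v(b) = sqrt(C1 + b^2)


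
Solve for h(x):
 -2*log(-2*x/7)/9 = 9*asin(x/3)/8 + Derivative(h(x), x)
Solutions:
 h(x) = C1 - 2*x*log(-x)/9 - 9*x*asin(x/3)/8 - 2*x*log(2)/9 + 2*x/9 + 2*x*log(7)/9 - 9*sqrt(9 - x^2)/8


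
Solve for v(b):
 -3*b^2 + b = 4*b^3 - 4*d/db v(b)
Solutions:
 v(b) = C1 + b^4/4 + b^3/4 - b^2/8


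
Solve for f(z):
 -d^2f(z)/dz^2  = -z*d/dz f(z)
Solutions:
 f(z) = C1 + C2*erfi(sqrt(2)*z/2)


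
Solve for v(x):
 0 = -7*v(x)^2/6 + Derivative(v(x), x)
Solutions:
 v(x) = -6/(C1 + 7*x)


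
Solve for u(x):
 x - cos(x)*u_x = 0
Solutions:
 u(x) = C1 + Integral(x/cos(x), x)


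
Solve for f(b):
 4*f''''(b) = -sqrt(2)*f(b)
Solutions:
 f(b) = (C1*sin(2^(1/8)*b/2) + C2*cos(2^(1/8)*b/2))*exp(-2^(1/8)*b/2) + (C3*sin(2^(1/8)*b/2) + C4*cos(2^(1/8)*b/2))*exp(2^(1/8)*b/2)


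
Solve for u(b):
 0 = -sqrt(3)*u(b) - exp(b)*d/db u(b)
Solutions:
 u(b) = C1*exp(sqrt(3)*exp(-b))


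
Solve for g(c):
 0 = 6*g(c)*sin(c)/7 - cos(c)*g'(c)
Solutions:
 g(c) = C1/cos(c)^(6/7)


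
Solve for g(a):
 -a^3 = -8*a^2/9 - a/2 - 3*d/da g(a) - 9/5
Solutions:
 g(a) = C1 + a^4/12 - 8*a^3/81 - a^2/12 - 3*a/5


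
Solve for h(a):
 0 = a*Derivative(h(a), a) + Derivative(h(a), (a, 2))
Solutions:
 h(a) = C1 + C2*erf(sqrt(2)*a/2)


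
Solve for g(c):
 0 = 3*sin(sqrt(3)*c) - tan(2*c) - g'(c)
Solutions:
 g(c) = C1 + log(cos(2*c))/2 - sqrt(3)*cos(sqrt(3)*c)


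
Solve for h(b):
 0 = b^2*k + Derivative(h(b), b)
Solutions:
 h(b) = C1 - b^3*k/3


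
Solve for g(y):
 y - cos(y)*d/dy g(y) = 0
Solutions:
 g(y) = C1 + Integral(y/cos(y), y)


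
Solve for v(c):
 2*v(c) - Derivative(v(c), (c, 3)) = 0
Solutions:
 v(c) = C3*exp(2^(1/3)*c) + (C1*sin(2^(1/3)*sqrt(3)*c/2) + C2*cos(2^(1/3)*sqrt(3)*c/2))*exp(-2^(1/3)*c/2)


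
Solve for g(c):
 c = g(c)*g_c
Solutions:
 g(c) = -sqrt(C1 + c^2)
 g(c) = sqrt(C1 + c^2)


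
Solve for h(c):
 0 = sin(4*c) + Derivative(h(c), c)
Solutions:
 h(c) = C1 + cos(4*c)/4


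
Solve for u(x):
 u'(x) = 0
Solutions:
 u(x) = C1


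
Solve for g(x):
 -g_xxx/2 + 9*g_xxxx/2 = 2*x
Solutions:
 g(x) = C1 + C2*x + C3*x^2 + C4*exp(x/9) - x^4/6 - 6*x^3


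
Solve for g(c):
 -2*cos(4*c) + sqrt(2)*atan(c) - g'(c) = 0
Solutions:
 g(c) = C1 + sqrt(2)*(c*atan(c) - log(c^2 + 1)/2) - sin(4*c)/2


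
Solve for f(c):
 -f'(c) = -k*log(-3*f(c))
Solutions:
 Integral(1/(log(-_y) + log(3)), (_y, f(c))) = C1 + c*k


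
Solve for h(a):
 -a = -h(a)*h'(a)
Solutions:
 h(a) = -sqrt(C1 + a^2)
 h(a) = sqrt(C1 + a^2)


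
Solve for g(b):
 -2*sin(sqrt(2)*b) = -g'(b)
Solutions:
 g(b) = C1 - sqrt(2)*cos(sqrt(2)*b)


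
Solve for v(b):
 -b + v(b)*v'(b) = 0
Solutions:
 v(b) = -sqrt(C1 + b^2)
 v(b) = sqrt(C1 + b^2)


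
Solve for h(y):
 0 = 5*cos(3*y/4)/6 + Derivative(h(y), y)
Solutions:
 h(y) = C1 - 10*sin(3*y/4)/9


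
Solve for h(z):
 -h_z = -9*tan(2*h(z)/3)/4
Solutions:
 h(z) = -3*asin(C1*exp(3*z/2))/2 + 3*pi/2
 h(z) = 3*asin(C1*exp(3*z/2))/2


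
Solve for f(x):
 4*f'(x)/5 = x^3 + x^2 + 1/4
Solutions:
 f(x) = C1 + 5*x^4/16 + 5*x^3/12 + 5*x/16


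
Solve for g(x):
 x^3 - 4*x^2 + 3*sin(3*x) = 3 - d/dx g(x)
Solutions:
 g(x) = C1 - x^4/4 + 4*x^3/3 + 3*x + cos(3*x)


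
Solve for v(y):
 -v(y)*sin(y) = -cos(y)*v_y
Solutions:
 v(y) = C1/cos(y)


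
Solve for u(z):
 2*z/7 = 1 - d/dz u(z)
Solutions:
 u(z) = C1 - z^2/7 + z


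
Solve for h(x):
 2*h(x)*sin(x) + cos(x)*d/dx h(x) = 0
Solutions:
 h(x) = C1*cos(x)^2


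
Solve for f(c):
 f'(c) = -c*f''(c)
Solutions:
 f(c) = C1 + C2*log(c)


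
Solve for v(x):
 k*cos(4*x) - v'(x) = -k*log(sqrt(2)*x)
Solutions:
 v(x) = C1 + k*(2*x*log(x) - 2*x + x*log(2) + sin(4*x)/2)/2


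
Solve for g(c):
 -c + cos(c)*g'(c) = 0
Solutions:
 g(c) = C1 + Integral(c/cos(c), c)


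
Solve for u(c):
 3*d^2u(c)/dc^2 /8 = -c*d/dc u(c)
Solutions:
 u(c) = C1 + C2*erf(2*sqrt(3)*c/3)


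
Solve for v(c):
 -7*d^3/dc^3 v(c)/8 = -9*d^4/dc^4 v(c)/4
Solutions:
 v(c) = C1 + C2*c + C3*c^2 + C4*exp(7*c/18)


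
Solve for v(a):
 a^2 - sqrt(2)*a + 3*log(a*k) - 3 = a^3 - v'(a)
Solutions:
 v(a) = C1 + a^4/4 - a^3/3 + sqrt(2)*a^2/2 - 3*a*log(a*k) + 6*a


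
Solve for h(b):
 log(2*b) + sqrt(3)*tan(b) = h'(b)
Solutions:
 h(b) = C1 + b*log(b) - b + b*log(2) - sqrt(3)*log(cos(b))


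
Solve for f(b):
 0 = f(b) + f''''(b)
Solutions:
 f(b) = (C1*sin(sqrt(2)*b/2) + C2*cos(sqrt(2)*b/2))*exp(-sqrt(2)*b/2) + (C3*sin(sqrt(2)*b/2) + C4*cos(sqrt(2)*b/2))*exp(sqrt(2)*b/2)


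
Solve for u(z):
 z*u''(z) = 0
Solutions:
 u(z) = C1 + C2*z


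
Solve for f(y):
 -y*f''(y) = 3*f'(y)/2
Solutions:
 f(y) = C1 + C2/sqrt(y)


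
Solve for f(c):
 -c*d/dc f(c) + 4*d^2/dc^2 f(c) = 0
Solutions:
 f(c) = C1 + C2*erfi(sqrt(2)*c/4)


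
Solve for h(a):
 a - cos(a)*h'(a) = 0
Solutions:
 h(a) = C1 + Integral(a/cos(a), a)


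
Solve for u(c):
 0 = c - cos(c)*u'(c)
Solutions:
 u(c) = C1 + Integral(c/cos(c), c)


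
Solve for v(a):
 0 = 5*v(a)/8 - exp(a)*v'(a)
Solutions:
 v(a) = C1*exp(-5*exp(-a)/8)


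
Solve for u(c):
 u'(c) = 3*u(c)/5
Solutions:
 u(c) = C1*exp(3*c/5)


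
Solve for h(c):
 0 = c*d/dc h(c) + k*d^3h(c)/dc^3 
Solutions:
 h(c) = C1 + Integral(C2*airyai(c*(-1/k)^(1/3)) + C3*airybi(c*(-1/k)^(1/3)), c)


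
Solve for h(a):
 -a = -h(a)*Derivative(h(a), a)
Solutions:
 h(a) = -sqrt(C1 + a^2)
 h(a) = sqrt(C1 + a^2)


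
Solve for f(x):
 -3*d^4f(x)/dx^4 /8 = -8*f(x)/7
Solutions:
 f(x) = C1*exp(-2*sqrt(2)*21^(3/4)*x/21) + C2*exp(2*sqrt(2)*21^(3/4)*x/21) + C3*sin(2*sqrt(2)*21^(3/4)*x/21) + C4*cos(2*sqrt(2)*21^(3/4)*x/21)


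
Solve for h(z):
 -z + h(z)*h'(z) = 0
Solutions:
 h(z) = -sqrt(C1 + z^2)
 h(z) = sqrt(C1 + z^2)


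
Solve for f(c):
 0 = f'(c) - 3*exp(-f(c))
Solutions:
 f(c) = log(C1 + 3*c)


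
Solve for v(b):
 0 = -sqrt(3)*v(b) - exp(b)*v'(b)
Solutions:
 v(b) = C1*exp(sqrt(3)*exp(-b))


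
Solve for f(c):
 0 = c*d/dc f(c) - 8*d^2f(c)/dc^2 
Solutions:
 f(c) = C1 + C2*erfi(c/4)


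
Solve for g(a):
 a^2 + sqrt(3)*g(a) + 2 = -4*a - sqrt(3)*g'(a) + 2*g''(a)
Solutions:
 g(a) = C1*exp(a*(sqrt(3) + sqrt(3 + 8*sqrt(3)))/4) + C2*exp(a*(-sqrt(3 + 8*sqrt(3)) + sqrt(3))/4) - sqrt(3)*a^2/3 - 2*sqrt(3)*a/3 - 4/3


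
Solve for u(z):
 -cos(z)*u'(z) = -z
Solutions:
 u(z) = C1 + Integral(z/cos(z), z)


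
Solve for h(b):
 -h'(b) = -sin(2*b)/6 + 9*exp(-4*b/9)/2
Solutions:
 h(b) = C1 - cos(2*b)/12 + 81*exp(-4*b/9)/8


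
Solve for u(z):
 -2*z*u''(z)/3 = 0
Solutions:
 u(z) = C1 + C2*z


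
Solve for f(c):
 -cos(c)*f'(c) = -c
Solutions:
 f(c) = C1 + Integral(c/cos(c), c)


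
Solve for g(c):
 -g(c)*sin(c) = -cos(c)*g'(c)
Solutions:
 g(c) = C1/cos(c)


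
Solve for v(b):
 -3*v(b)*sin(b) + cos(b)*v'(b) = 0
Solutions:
 v(b) = C1/cos(b)^3


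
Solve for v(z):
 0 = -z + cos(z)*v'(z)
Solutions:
 v(z) = C1 + Integral(z/cos(z), z)


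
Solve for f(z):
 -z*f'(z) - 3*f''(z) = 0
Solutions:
 f(z) = C1 + C2*erf(sqrt(6)*z/6)


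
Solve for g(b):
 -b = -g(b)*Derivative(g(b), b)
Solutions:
 g(b) = -sqrt(C1 + b^2)
 g(b) = sqrt(C1 + b^2)


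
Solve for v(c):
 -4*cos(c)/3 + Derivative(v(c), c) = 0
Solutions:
 v(c) = C1 + 4*sin(c)/3


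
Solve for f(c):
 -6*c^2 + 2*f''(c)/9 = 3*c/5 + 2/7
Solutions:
 f(c) = C1 + C2*c + 9*c^4/4 + 9*c^3/20 + 9*c^2/14


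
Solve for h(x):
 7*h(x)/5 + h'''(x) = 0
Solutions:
 h(x) = C3*exp(-5^(2/3)*7^(1/3)*x/5) + (C1*sin(sqrt(3)*5^(2/3)*7^(1/3)*x/10) + C2*cos(sqrt(3)*5^(2/3)*7^(1/3)*x/10))*exp(5^(2/3)*7^(1/3)*x/10)


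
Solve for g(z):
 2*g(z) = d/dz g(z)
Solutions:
 g(z) = C1*exp(2*z)


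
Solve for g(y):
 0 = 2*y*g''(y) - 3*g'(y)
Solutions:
 g(y) = C1 + C2*y^(5/2)


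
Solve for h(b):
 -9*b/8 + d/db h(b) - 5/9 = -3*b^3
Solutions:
 h(b) = C1 - 3*b^4/4 + 9*b^2/16 + 5*b/9


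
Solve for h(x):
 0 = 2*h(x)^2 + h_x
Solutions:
 h(x) = 1/(C1 + 2*x)


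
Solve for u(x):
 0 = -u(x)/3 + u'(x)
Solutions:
 u(x) = C1*exp(x/3)


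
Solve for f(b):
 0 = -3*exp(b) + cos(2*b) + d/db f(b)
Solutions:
 f(b) = C1 + 3*exp(b) - sin(2*b)/2


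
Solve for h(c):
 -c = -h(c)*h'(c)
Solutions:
 h(c) = -sqrt(C1 + c^2)
 h(c) = sqrt(C1 + c^2)


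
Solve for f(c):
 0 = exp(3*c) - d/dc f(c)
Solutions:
 f(c) = C1 + exp(3*c)/3


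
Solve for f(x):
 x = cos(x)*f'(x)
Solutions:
 f(x) = C1 + Integral(x/cos(x), x)


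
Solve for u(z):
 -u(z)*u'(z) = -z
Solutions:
 u(z) = -sqrt(C1 + z^2)
 u(z) = sqrt(C1 + z^2)


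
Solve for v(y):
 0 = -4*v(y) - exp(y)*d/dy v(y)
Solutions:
 v(y) = C1*exp(4*exp(-y))


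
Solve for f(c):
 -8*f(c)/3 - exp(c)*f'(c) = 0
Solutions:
 f(c) = C1*exp(8*exp(-c)/3)


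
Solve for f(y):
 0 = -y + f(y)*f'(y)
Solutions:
 f(y) = -sqrt(C1 + y^2)
 f(y) = sqrt(C1 + y^2)


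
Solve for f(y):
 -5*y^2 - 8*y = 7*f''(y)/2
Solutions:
 f(y) = C1 + C2*y - 5*y^4/42 - 8*y^3/21


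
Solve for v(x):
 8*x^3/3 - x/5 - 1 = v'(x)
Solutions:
 v(x) = C1 + 2*x^4/3 - x^2/10 - x


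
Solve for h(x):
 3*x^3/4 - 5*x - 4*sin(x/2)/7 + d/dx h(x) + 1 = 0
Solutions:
 h(x) = C1 - 3*x^4/16 + 5*x^2/2 - x - 8*cos(x/2)/7


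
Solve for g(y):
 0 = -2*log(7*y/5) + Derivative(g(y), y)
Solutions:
 g(y) = C1 + 2*y*log(y) - 2*y + y*log(49/25)


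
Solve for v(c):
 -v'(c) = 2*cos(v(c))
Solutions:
 v(c) = pi - asin((C1 + exp(4*c))/(C1 - exp(4*c)))
 v(c) = asin((C1 + exp(4*c))/(C1 - exp(4*c)))


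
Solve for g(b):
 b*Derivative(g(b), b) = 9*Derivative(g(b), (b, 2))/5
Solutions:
 g(b) = C1 + C2*erfi(sqrt(10)*b/6)


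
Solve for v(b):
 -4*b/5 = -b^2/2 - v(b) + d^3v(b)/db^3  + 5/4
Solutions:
 v(b) = C3*exp(b) - b^2/2 + 4*b/5 + (C1*sin(sqrt(3)*b/2) + C2*cos(sqrt(3)*b/2))*exp(-b/2) + 5/4


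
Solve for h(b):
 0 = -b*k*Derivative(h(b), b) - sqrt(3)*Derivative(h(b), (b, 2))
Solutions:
 h(b) = Piecewise((-sqrt(2)*3^(1/4)*sqrt(pi)*C1*erf(sqrt(2)*3^(3/4)*b*sqrt(k)/6)/(2*sqrt(k)) - C2, (k > 0) | (k < 0)), (-C1*b - C2, True))


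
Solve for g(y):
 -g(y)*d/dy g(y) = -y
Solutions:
 g(y) = -sqrt(C1 + y^2)
 g(y) = sqrt(C1 + y^2)


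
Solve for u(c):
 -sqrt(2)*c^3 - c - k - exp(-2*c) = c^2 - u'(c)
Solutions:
 u(c) = C1 + sqrt(2)*c^4/4 + c^3/3 + c^2/2 + c*k - exp(-2*c)/2


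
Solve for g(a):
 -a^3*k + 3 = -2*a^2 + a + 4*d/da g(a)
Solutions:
 g(a) = C1 - a^4*k/16 + a^3/6 - a^2/8 + 3*a/4


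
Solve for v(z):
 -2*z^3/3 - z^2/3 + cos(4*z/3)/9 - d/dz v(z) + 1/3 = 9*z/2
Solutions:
 v(z) = C1 - z^4/6 - z^3/9 - 9*z^2/4 + z/3 + sin(4*z/3)/12


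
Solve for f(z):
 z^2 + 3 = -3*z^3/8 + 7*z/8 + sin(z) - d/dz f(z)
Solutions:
 f(z) = C1 - 3*z^4/32 - z^3/3 + 7*z^2/16 - 3*z - cos(z)


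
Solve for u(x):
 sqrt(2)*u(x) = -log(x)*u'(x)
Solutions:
 u(x) = C1*exp(-sqrt(2)*li(x))


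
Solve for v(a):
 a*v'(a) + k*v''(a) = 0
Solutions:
 v(a) = C1 + C2*sqrt(k)*erf(sqrt(2)*a*sqrt(1/k)/2)


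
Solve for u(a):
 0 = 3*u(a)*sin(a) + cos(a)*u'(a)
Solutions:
 u(a) = C1*cos(a)^3


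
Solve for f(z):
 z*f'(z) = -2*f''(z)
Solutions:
 f(z) = C1 + C2*erf(z/2)


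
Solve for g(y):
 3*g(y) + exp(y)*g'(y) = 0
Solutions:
 g(y) = C1*exp(3*exp(-y))


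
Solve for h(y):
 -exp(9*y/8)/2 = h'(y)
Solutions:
 h(y) = C1 - 4*exp(9*y/8)/9


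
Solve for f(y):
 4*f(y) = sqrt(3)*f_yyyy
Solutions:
 f(y) = C1*exp(-sqrt(2)*3^(7/8)*y/3) + C2*exp(sqrt(2)*3^(7/8)*y/3) + C3*sin(sqrt(2)*3^(7/8)*y/3) + C4*cos(sqrt(2)*3^(7/8)*y/3)


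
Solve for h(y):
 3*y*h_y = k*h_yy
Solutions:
 h(y) = C1 + C2*erf(sqrt(6)*y*sqrt(-1/k)/2)/sqrt(-1/k)


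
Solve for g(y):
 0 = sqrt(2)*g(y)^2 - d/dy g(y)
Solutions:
 g(y) = -1/(C1 + sqrt(2)*y)


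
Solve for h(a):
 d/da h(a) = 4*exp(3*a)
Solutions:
 h(a) = C1 + 4*exp(3*a)/3


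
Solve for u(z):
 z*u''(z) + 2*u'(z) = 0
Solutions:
 u(z) = C1 + C2/z


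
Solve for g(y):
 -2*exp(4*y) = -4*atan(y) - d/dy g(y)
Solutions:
 g(y) = C1 - 4*y*atan(y) + exp(4*y)/2 + 2*log(y^2 + 1)


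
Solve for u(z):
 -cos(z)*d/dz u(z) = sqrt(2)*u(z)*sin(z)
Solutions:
 u(z) = C1*cos(z)^(sqrt(2))


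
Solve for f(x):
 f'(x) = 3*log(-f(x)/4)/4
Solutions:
 -4*Integral(1/(log(-_y) - 2*log(2)), (_y, f(x)))/3 = C1 - x


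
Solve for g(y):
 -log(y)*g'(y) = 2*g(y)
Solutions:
 g(y) = C1*exp(-2*li(y))


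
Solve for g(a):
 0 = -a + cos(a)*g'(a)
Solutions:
 g(a) = C1 + Integral(a/cos(a), a)


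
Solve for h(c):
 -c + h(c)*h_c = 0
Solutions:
 h(c) = -sqrt(C1 + c^2)
 h(c) = sqrt(C1 + c^2)


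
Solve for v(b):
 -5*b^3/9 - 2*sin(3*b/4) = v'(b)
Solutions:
 v(b) = C1 - 5*b^4/36 + 8*cos(3*b/4)/3


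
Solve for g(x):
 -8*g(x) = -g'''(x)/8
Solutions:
 g(x) = C3*exp(4*x) + (C1*sin(2*sqrt(3)*x) + C2*cos(2*sqrt(3)*x))*exp(-2*x)


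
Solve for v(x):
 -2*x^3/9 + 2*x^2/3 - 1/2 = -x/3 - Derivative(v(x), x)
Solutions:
 v(x) = C1 + x^4/18 - 2*x^3/9 - x^2/6 + x/2


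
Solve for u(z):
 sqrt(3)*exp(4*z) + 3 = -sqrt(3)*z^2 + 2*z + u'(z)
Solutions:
 u(z) = C1 + sqrt(3)*z^3/3 - z^2 + 3*z + sqrt(3)*exp(4*z)/4


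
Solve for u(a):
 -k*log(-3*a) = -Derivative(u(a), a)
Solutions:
 u(a) = C1 + a*k*log(-a) + a*k*(-1 + log(3))


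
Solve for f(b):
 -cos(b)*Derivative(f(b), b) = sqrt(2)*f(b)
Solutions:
 f(b) = C1*(sin(b) - 1)^(sqrt(2)/2)/(sin(b) + 1)^(sqrt(2)/2)


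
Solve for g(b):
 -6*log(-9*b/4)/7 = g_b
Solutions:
 g(b) = C1 - 6*b*log(-b)/7 + 6*b*(-2*log(3) + 1 + 2*log(2))/7


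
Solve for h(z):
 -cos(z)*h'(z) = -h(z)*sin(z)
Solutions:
 h(z) = C1/cos(z)


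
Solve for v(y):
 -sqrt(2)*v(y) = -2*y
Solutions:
 v(y) = sqrt(2)*y


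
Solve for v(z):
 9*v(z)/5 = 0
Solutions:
 v(z) = 0


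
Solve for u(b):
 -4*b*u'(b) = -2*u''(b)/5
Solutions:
 u(b) = C1 + C2*erfi(sqrt(5)*b)


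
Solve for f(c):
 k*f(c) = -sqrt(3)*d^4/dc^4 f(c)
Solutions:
 f(c) = C1*exp(-3^(7/8)*c*(-k)^(1/4)/3) + C2*exp(3^(7/8)*c*(-k)^(1/4)/3) + C3*exp(-3^(7/8)*I*c*(-k)^(1/4)/3) + C4*exp(3^(7/8)*I*c*(-k)^(1/4)/3)


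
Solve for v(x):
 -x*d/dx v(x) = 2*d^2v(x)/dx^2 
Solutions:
 v(x) = C1 + C2*erf(x/2)


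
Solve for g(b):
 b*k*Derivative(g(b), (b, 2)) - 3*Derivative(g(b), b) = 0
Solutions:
 g(b) = C1 + b^(((re(k) + 3)*re(k) + im(k)^2)/(re(k)^2 + im(k)^2))*(C2*sin(3*log(b)*Abs(im(k))/(re(k)^2 + im(k)^2)) + C3*cos(3*log(b)*im(k)/(re(k)^2 + im(k)^2)))


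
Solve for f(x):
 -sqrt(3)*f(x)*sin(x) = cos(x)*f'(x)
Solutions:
 f(x) = C1*cos(x)^(sqrt(3))


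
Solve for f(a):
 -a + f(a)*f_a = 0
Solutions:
 f(a) = -sqrt(C1 + a^2)
 f(a) = sqrt(C1 + a^2)


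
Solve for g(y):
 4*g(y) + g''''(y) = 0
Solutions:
 g(y) = (C1*sin(y) + C2*cos(y))*exp(-y) + (C3*sin(y) + C4*cos(y))*exp(y)


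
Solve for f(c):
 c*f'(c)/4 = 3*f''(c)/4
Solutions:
 f(c) = C1 + C2*erfi(sqrt(6)*c/6)


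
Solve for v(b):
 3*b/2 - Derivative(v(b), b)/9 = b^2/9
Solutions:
 v(b) = C1 - b^3/3 + 27*b^2/4


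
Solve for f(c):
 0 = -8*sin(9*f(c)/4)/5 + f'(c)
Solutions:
 -8*c/5 + 2*log(cos(9*f(c)/4) - 1)/9 - 2*log(cos(9*f(c)/4) + 1)/9 = C1


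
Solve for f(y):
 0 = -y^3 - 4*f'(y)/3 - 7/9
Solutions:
 f(y) = C1 - 3*y^4/16 - 7*y/12


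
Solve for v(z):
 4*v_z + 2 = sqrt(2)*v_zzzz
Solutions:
 v(z) = C1 + C4*exp(sqrt(2)*z) - z/2 + (C2*sin(sqrt(6)*z/2) + C3*cos(sqrt(6)*z/2))*exp(-sqrt(2)*z/2)


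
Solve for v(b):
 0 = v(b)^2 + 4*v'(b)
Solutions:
 v(b) = 4/(C1 + b)


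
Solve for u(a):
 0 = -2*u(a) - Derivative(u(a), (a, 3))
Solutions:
 u(a) = C3*exp(-2^(1/3)*a) + (C1*sin(2^(1/3)*sqrt(3)*a/2) + C2*cos(2^(1/3)*sqrt(3)*a/2))*exp(2^(1/3)*a/2)


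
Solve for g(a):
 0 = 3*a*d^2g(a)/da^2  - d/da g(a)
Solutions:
 g(a) = C1 + C2*a^(4/3)


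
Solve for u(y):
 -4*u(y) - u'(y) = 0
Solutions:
 u(y) = C1*exp(-4*y)


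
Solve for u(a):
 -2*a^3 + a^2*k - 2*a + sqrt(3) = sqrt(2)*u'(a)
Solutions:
 u(a) = C1 - sqrt(2)*a^4/4 + sqrt(2)*a^3*k/6 - sqrt(2)*a^2/2 + sqrt(6)*a/2


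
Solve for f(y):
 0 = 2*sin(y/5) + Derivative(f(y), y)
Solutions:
 f(y) = C1 + 10*cos(y/5)


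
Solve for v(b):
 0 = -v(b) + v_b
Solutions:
 v(b) = C1*exp(b)


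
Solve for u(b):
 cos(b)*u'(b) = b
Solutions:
 u(b) = C1 + Integral(b/cos(b), b)


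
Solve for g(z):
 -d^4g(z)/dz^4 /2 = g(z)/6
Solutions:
 g(z) = (C1*sin(sqrt(2)*3^(3/4)*z/6) + C2*cos(sqrt(2)*3^(3/4)*z/6))*exp(-sqrt(2)*3^(3/4)*z/6) + (C3*sin(sqrt(2)*3^(3/4)*z/6) + C4*cos(sqrt(2)*3^(3/4)*z/6))*exp(sqrt(2)*3^(3/4)*z/6)


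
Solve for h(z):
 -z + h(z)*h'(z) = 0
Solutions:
 h(z) = -sqrt(C1 + z^2)
 h(z) = sqrt(C1 + z^2)


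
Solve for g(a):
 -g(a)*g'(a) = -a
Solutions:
 g(a) = -sqrt(C1 + a^2)
 g(a) = sqrt(C1 + a^2)


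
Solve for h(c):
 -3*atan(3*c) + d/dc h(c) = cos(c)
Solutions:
 h(c) = C1 + 3*c*atan(3*c) - log(9*c^2 + 1)/2 + sin(c)


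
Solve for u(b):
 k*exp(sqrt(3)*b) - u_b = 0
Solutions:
 u(b) = C1 + sqrt(3)*k*exp(sqrt(3)*b)/3


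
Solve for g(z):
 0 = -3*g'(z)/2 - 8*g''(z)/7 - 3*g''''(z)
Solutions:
 g(z) = C1 + C2*exp(-14^(1/3)*z*(-(1323 + sqrt(1807673))^(1/3) + 16*14^(1/3)/(1323 + sqrt(1807673))^(1/3))/84)*sin(14^(1/3)*sqrt(3)*z*(16*14^(1/3)/(1323 + sqrt(1807673))^(1/3) + (1323 + sqrt(1807673))^(1/3))/84) + C3*exp(-14^(1/3)*z*(-(1323 + sqrt(1807673))^(1/3) + 16*14^(1/3)/(1323 + sqrt(1807673))^(1/3))/84)*cos(14^(1/3)*sqrt(3)*z*(16*14^(1/3)/(1323 + sqrt(1807673))^(1/3) + (1323 + sqrt(1807673))^(1/3))/84) + C4*exp(14^(1/3)*z*(-(1323 + sqrt(1807673))^(1/3) + 16*14^(1/3)/(1323 + sqrt(1807673))^(1/3))/42)


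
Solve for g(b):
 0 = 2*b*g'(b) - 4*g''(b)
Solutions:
 g(b) = C1 + C2*erfi(b/2)


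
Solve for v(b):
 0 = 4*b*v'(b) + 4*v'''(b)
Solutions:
 v(b) = C1 + Integral(C2*airyai(-b) + C3*airybi(-b), b)


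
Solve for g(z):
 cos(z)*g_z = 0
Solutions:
 g(z) = C1


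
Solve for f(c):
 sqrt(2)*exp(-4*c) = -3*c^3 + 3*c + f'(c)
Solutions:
 f(c) = C1 + 3*c^4/4 - 3*c^2/2 - sqrt(2)*exp(-4*c)/4


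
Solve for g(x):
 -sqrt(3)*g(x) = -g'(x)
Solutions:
 g(x) = C1*exp(sqrt(3)*x)


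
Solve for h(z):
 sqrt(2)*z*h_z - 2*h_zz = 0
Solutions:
 h(z) = C1 + C2*erfi(2^(1/4)*z/2)


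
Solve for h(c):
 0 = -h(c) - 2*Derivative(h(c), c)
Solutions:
 h(c) = C1*exp(-c/2)


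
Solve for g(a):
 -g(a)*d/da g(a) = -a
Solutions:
 g(a) = -sqrt(C1 + a^2)
 g(a) = sqrt(C1 + a^2)


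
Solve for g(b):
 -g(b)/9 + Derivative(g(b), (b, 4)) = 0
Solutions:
 g(b) = C1*exp(-sqrt(3)*b/3) + C2*exp(sqrt(3)*b/3) + C3*sin(sqrt(3)*b/3) + C4*cos(sqrt(3)*b/3)


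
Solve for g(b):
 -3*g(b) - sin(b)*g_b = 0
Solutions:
 g(b) = C1*(cos(b) + 1)^(3/2)/(cos(b) - 1)^(3/2)


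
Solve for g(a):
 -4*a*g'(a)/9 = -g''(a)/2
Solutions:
 g(a) = C1 + C2*erfi(2*a/3)


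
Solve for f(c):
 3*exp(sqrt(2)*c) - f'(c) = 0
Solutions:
 f(c) = C1 + 3*sqrt(2)*exp(sqrt(2)*c)/2


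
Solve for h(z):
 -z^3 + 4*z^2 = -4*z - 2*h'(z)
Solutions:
 h(z) = C1 + z^4/8 - 2*z^3/3 - z^2


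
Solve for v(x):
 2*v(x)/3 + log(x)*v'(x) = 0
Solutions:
 v(x) = C1*exp(-2*li(x)/3)


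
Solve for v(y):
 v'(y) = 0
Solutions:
 v(y) = C1


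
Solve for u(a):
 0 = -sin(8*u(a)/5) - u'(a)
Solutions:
 a + 5*log(cos(8*u(a)/5) - 1)/16 - 5*log(cos(8*u(a)/5) + 1)/16 = C1


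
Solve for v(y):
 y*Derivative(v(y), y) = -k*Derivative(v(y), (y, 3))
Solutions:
 v(y) = C1 + Integral(C2*airyai(y*(-1/k)^(1/3)) + C3*airybi(y*(-1/k)^(1/3)), y)


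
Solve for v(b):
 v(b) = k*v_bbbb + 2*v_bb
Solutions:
 v(b) = C1*exp(-b*sqrt((-sqrt(k + 1) - 1)/k)) + C2*exp(b*sqrt((-sqrt(k + 1) - 1)/k)) + C3*exp(-b*sqrt((sqrt(k + 1) - 1)/k)) + C4*exp(b*sqrt((sqrt(k + 1) - 1)/k))


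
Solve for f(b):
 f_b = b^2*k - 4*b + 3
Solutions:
 f(b) = C1 + b^3*k/3 - 2*b^2 + 3*b


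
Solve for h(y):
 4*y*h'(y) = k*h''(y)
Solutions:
 h(y) = C1 + C2*erf(sqrt(2)*y*sqrt(-1/k))/sqrt(-1/k)


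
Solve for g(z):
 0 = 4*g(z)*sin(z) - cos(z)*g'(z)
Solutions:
 g(z) = C1/cos(z)^4


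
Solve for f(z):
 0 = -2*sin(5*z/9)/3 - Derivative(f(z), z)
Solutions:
 f(z) = C1 + 6*cos(5*z/9)/5


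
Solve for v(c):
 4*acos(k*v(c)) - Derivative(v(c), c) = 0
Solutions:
 Integral(1/acos(_y*k), (_y, v(c))) = C1 + 4*c


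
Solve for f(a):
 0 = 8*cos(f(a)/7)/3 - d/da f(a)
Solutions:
 -8*a/3 - 7*log(sin(f(a)/7) - 1)/2 + 7*log(sin(f(a)/7) + 1)/2 = C1


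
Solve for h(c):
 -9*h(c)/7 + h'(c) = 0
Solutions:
 h(c) = C1*exp(9*c/7)


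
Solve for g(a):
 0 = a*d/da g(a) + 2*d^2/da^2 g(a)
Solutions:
 g(a) = C1 + C2*erf(a/2)


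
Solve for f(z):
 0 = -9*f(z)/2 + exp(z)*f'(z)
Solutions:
 f(z) = C1*exp(-9*exp(-z)/2)


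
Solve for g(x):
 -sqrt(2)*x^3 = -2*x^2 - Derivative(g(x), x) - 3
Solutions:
 g(x) = C1 + sqrt(2)*x^4/4 - 2*x^3/3 - 3*x


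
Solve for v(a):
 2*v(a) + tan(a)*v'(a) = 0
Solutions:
 v(a) = C1/sin(a)^2


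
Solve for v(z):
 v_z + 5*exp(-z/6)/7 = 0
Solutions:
 v(z) = C1 + 30*exp(-z/6)/7


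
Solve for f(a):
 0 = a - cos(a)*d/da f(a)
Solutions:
 f(a) = C1 + Integral(a/cos(a), a)


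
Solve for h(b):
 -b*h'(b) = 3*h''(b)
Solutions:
 h(b) = C1 + C2*erf(sqrt(6)*b/6)


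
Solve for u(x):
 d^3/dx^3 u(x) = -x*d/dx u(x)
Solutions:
 u(x) = C1 + Integral(C2*airyai(-x) + C3*airybi(-x), x)


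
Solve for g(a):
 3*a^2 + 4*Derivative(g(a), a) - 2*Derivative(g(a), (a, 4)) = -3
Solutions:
 g(a) = C1 + C4*exp(2^(1/3)*a) - a^3/4 - 3*a/4 + (C2*sin(2^(1/3)*sqrt(3)*a/2) + C3*cos(2^(1/3)*sqrt(3)*a/2))*exp(-2^(1/3)*a/2)


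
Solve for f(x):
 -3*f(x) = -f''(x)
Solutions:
 f(x) = C1*exp(-sqrt(3)*x) + C2*exp(sqrt(3)*x)


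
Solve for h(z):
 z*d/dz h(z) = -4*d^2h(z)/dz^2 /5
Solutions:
 h(z) = C1 + C2*erf(sqrt(10)*z/4)


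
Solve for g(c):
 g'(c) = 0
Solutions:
 g(c) = C1


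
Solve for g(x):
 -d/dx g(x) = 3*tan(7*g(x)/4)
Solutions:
 g(x) = -4*asin(C1*exp(-21*x/4))/7 + 4*pi/7
 g(x) = 4*asin(C1*exp(-21*x/4))/7


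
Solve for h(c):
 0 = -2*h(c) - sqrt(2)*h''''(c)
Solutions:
 h(c) = (C1*sin(2^(5/8)*c/2) + C2*cos(2^(5/8)*c/2))*exp(-2^(5/8)*c/2) + (C3*sin(2^(5/8)*c/2) + C4*cos(2^(5/8)*c/2))*exp(2^(5/8)*c/2)


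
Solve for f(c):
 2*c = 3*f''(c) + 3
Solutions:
 f(c) = C1 + C2*c + c^3/9 - c^2/2


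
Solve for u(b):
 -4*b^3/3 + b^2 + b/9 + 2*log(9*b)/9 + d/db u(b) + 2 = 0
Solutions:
 u(b) = C1 + b^4/3 - b^3/3 - b^2/18 - 2*b*log(b)/9 - 16*b/9 - 4*b*log(3)/9


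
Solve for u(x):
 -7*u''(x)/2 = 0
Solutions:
 u(x) = C1 + C2*x


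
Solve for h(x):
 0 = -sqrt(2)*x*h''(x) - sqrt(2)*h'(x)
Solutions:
 h(x) = C1 + C2*log(x)


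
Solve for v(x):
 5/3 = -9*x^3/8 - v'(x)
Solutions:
 v(x) = C1 - 9*x^4/32 - 5*x/3


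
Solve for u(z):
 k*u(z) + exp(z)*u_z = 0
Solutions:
 u(z) = C1*exp(k*exp(-z))


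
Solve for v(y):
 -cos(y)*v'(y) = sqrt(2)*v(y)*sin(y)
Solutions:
 v(y) = C1*cos(y)^(sqrt(2))


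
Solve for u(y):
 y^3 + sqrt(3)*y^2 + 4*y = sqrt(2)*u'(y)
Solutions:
 u(y) = C1 + sqrt(2)*y^4/8 + sqrt(6)*y^3/6 + sqrt(2)*y^2


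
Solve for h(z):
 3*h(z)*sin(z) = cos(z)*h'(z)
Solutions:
 h(z) = C1/cos(z)^3


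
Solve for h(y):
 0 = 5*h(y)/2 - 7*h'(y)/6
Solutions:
 h(y) = C1*exp(15*y/7)


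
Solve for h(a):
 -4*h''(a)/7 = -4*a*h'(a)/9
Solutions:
 h(a) = C1 + C2*erfi(sqrt(14)*a/6)


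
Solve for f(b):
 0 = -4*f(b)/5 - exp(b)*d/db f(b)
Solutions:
 f(b) = C1*exp(4*exp(-b)/5)


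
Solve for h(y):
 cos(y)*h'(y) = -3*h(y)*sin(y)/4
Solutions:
 h(y) = C1*cos(y)^(3/4)


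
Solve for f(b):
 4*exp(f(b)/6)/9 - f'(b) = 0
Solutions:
 f(b) = 6*log(-1/(C1 + 4*b)) + 6*log(54)


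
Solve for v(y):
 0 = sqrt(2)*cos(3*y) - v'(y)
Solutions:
 v(y) = C1 + sqrt(2)*sin(3*y)/3


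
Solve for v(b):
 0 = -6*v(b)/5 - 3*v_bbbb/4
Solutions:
 v(b) = (C1*sin(2^(1/4)*5^(3/4)*b/5) + C2*cos(2^(1/4)*5^(3/4)*b/5))*exp(-2^(1/4)*5^(3/4)*b/5) + (C3*sin(2^(1/4)*5^(3/4)*b/5) + C4*cos(2^(1/4)*5^(3/4)*b/5))*exp(2^(1/4)*5^(3/4)*b/5)


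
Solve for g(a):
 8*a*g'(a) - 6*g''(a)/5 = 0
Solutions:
 g(a) = C1 + C2*erfi(sqrt(30)*a/3)


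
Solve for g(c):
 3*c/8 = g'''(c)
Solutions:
 g(c) = C1 + C2*c + C3*c^2 + c^4/64


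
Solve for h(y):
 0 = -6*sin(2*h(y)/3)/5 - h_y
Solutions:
 6*y/5 + 3*log(cos(2*h(y)/3) - 1)/4 - 3*log(cos(2*h(y)/3) + 1)/4 = C1


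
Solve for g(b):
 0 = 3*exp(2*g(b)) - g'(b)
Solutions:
 g(b) = log(-sqrt(-1/(C1 + 3*b))) - log(2)/2
 g(b) = log(-1/(C1 + 3*b))/2 - log(2)/2


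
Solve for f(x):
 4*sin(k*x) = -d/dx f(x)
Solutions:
 f(x) = C1 + 4*cos(k*x)/k


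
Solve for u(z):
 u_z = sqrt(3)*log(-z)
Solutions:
 u(z) = C1 + sqrt(3)*z*log(-z) - sqrt(3)*z


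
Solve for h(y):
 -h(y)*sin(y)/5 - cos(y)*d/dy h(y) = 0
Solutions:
 h(y) = C1*cos(y)^(1/5)


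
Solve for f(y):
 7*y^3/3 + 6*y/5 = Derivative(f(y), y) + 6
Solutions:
 f(y) = C1 + 7*y^4/12 + 3*y^2/5 - 6*y


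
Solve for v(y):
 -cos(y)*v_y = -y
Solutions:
 v(y) = C1 + Integral(y/cos(y), y)


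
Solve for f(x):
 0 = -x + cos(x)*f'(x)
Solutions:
 f(x) = C1 + Integral(x/cos(x), x)


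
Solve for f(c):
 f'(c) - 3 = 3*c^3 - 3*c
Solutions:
 f(c) = C1 + 3*c^4/4 - 3*c^2/2 + 3*c


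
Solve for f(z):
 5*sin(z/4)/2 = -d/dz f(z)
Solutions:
 f(z) = C1 + 10*cos(z/4)


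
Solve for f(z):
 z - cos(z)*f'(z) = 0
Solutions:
 f(z) = C1 + Integral(z/cos(z), z)


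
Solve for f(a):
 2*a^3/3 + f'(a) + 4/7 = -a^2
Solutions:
 f(a) = C1 - a^4/6 - a^3/3 - 4*a/7


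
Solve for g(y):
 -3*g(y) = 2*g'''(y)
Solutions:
 g(y) = C3*exp(-2^(2/3)*3^(1/3)*y/2) + (C1*sin(2^(2/3)*3^(5/6)*y/4) + C2*cos(2^(2/3)*3^(5/6)*y/4))*exp(2^(2/3)*3^(1/3)*y/4)


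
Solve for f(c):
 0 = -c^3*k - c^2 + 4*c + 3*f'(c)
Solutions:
 f(c) = C1 + c^4*k/12 + c^3/9 - 2*c^2/3


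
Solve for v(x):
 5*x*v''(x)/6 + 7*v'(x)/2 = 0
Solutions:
 v(x) = C1 + C2/x^(16/5)


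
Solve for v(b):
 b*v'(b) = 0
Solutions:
 v(b) = C1


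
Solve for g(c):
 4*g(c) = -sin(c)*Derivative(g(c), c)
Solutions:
 g(c) = C1*(cos(c)^2 + 2*cos(c) + 1)/(cos(c)^2 - 2*cos(c) + 1)


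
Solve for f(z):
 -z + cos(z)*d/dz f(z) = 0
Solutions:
 f(z) = C1 + Integral(z/cos(z), z)


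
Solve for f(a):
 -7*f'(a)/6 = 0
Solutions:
 f(a) = C1


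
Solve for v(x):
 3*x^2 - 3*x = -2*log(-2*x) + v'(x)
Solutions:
 v(x) = C1 + x^3 - 3*x^2/2 + 2*x*log(-x) + 2*x*(-1 + log(2))


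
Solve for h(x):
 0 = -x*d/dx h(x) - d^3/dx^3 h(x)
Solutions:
 h(x) = C1 + Integral(C2*airyai(-x) + C3*airybi(-x), x)


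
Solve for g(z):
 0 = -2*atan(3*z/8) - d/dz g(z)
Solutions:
 g(z) = C1 - 2*z*atan(3*z/8) + 8*log(9*z^2 + 64)/3


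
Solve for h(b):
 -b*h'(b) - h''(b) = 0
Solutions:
 h(b) = C1 + C2*erf(sqrt(2)*b/2)


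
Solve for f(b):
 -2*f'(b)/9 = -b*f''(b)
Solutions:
 f(b) = C1 + C2*b^(11/9)


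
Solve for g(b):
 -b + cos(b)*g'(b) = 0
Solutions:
 g(b) = C1 + Integral(b/cos(b), b)


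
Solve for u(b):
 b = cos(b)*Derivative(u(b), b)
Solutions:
 u(b) = C1 + Integral(b/cos(b), b)


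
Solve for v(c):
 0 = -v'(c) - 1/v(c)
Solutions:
 v(c) = -sqrt(C1 - 2*c)
 v(c) = sqrt(C1 - 2*c)


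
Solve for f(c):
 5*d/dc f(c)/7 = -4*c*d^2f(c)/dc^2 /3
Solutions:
 f(c) = C1 + C2*c^(13/28)


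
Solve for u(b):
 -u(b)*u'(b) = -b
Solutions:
 u(b) = -sqrt(C1 + b^2)
 u(b) = sqrt(C1 + b^2)


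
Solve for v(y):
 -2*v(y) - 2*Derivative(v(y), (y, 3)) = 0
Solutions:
 v(y) = C3*exp(-y) + (C1*sin(sqrt(3)*y/2) + C2*cos(sqrt(3)*y/2))*exp(y/2)


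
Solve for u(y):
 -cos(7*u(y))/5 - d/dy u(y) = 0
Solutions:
 y/5 - log(sin(7*u(y)) - 1)/14 + log(sin(7*u(y)) + 1)/14 = C1


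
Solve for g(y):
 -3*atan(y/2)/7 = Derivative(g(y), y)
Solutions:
 g(y) = C1 - 3*y*atan(y/2)/7 + 3*log(y^2 + 4)/7


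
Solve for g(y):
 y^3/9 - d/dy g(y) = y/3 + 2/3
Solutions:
 g(y) = C1 + y^4/36 - y^2/6 - 2*y/3


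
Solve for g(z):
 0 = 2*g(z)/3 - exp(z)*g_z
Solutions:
 g(z) = C1*exp(-2*exp(-z)/3)


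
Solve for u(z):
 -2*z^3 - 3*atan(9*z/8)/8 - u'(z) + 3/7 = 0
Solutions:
 u(z) = C1 - z^4/2 - 3*z*atan(9*z/8)/8 + 3*z/7 + log(81*z^2 + 64)/6


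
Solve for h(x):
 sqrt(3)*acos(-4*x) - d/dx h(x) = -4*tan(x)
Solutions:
 h(x) = C1 + sqrt(3)*(x*acos(-4*x) + sqrt(1 - 16*x^2)/4) - 4*log(cos(x))


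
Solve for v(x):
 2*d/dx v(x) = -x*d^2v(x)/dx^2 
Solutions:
 v(x) = C1 + C2/x


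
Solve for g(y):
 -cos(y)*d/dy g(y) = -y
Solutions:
 g(y) = C1 + Integral(y/cos(y), y)


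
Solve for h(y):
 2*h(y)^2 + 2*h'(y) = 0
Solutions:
 h(y) = 1/(C1 + y)


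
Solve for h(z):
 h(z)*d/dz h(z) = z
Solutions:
 h(z) = -sqrt(C1 + z^2)
 h(z) = sqrt(C1 + z^2)


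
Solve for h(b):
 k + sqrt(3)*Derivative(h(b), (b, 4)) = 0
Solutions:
 h(b) = C1 + C2*b + C3*b^2 + C4*b^3 - sqrt(3)*b^4*k/72


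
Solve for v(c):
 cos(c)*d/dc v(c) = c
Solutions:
 v(c) = C1 + Integral(c/cos(c), c)


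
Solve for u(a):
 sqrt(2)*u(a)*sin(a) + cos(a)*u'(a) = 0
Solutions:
 u(a) = C1*cos(a)^(sqrt(2))


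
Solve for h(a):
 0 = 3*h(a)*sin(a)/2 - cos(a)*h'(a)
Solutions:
 h(a) = C1/cos(a)^(3/2)


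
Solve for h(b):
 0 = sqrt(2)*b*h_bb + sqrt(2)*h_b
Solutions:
 h(b) = C1 + C2*log(b)


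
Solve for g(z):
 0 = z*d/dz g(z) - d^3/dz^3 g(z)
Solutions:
 g(z) = C1 + Integral(C2*airyai(z) + C3*airybi(z), z)


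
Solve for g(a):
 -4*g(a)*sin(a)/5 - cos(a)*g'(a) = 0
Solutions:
 g(a) = C1*cos(a)^(4/5)


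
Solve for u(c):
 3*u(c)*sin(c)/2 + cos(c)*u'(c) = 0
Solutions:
 u(c) = C1*cos(c)^(3/2)


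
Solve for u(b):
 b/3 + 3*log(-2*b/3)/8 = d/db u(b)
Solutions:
 u(b) = C1 + b^2/6 + 3*b*log(-b)/8 + 3*b*(-log(3) - 1 + log(2))/8


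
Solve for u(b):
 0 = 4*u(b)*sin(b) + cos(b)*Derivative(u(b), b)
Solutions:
 u(b) = C1*cos(b)^4


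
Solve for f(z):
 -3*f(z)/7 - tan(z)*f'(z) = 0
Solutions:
 f(z) = C1/sin(z)^(3/7)


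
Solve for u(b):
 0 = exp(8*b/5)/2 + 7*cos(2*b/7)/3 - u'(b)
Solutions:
 u(b) = C1 + 5*exp(8*b/5)/16 + 49*sin(2*b/7)/6


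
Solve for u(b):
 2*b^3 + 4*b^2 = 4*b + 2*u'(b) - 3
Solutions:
 u(b) = C1 + b^4/4 + 2*b^3/3 - b^2 + 3*b/2


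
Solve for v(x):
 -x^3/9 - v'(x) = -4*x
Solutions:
 v(x) = C1 - x^4/36 + 2*x^2


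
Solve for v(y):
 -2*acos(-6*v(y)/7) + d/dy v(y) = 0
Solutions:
 Integral(1/acos(-6*_y/7), (_y, v(y))) = C1 + 2*y


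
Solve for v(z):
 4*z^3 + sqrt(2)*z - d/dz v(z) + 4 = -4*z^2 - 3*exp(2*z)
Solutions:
 v(z) = C1 + z^4 + 4*z^3/3 + sqrt(2)*z^2/2 + 4*z + 3*exp(2*z)/2


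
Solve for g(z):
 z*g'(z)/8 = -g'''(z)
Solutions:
 g(z) = C1 + Integral(C2*airyai(-z/2) + C3*airybi(-z/2), z)


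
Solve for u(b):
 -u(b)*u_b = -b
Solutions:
 u(b) = -sqrt(C1 + b^2)
 u(b) = sqrt(C1 + b^2)


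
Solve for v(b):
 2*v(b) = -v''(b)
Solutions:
 v(b) = C1*sin(sqrt(2)*b) + C2*cos(sqrt(2)*b)


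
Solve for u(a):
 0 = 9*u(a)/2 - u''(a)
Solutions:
 u(a) = C1*exp(-3*sqrt(2)*a/2) + C2*exp(3*sqrt(2)*a/2)


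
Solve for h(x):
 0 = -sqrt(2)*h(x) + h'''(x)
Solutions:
 h(x) = C3*exp(2^(1/6)*x) + (C1*sin(2^(1/6)*sqrt(3)*x/2) + C2*cos(2^(1/6)*sqrt(3)*x/2))*exp(-2^(1/6)*x/2)


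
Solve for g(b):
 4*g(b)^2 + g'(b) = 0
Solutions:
 g(b) = 1/(C1 + 4*b)


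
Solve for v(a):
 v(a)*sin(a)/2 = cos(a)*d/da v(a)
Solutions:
 v(a) = C1/sqrt(cos(a))


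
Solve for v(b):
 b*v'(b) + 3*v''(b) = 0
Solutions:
 v(b) = C1 + C2*erf(sqrt(6)*b/6)


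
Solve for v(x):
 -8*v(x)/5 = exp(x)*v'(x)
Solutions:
 v(x) = C1*exp(8*exp(-x)/5)


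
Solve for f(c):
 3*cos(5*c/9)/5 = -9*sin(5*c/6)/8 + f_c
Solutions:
 f(c) = C1 + 27*sin(5*c/9)/25 - 27*cos(5*c/6)/20


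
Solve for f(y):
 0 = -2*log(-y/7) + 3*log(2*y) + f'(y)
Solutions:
 f(y) = C1 - y*log(y) + y*(-log(392) + 1 + 2*I*pi)


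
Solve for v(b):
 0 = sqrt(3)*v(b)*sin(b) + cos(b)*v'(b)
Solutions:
 v(b) = C1*cos(b)^(sqrt(3))


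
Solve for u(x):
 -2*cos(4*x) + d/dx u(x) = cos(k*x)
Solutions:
 u(x) = C1 + sin(4*x)/2 + sin(k*x)/k


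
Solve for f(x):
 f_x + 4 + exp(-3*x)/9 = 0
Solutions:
 f(x) = C1 - 4*x + exp(-3*x)/27


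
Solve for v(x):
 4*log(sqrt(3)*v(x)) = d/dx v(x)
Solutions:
 -Integral(1/(2*log(_y) + log(3)), (_y, v(x)))/2 = C1 - x


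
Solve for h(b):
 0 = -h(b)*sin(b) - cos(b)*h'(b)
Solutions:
 h(b) = C1*cos(b)


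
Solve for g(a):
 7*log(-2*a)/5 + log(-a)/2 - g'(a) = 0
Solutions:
 g(a) = C1 + 19*a*log(-a)/10 + a*(-19 + 14*log(2))/10


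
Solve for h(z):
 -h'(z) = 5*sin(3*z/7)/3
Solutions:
 h(z) = C1 + 35*cos(3*z/7)/9


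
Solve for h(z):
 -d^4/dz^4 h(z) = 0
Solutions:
 h(z) = C1 + C2*z + C3*z^2 + C4*z^3


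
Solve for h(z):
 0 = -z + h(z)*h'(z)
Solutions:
 h(z) = -sqrt(C1 + z^2)
 h(z) = sqrt(C1 + z^2)


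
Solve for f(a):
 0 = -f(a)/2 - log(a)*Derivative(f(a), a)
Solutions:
 f(a) = C1*exp(-li(a)/2)


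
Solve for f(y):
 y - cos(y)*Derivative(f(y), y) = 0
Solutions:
 f(y) = C1 + Integral(y/cos(y), y)


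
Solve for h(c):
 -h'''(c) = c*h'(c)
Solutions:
 h(c) = C1 + Integral(C2*airyai(-c) + C3*airybi(-c), c)


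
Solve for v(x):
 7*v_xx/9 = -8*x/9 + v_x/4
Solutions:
 v(x) = C1 + C2*exp(9*x/28) + 16*x^2/9 + 896*x/81


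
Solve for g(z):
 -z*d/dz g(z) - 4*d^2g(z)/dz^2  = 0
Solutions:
 g(z) = C1 + C2*erf(sqrt(2)*z/4)


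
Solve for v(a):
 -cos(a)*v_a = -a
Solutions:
 v(a) = C1 + Integral(a/cos(a), a)


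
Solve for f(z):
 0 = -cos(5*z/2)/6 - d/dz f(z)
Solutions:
 f(z) = C1 - sin(5*z/2)/15


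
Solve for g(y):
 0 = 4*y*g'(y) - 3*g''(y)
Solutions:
 g(y) = C1 + C2*erfi(sqrt(6)*y/3)


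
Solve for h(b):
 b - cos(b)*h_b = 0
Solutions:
 h(b) = C1 + Integral(b/cos(b), b)


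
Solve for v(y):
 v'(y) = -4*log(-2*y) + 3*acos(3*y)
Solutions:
 v(y) = C1 - 4*y*log(-y) + 3*y*acos(3*y) - 4*y*log(2) + 4*y - sqrt(1 - 9*y^2)


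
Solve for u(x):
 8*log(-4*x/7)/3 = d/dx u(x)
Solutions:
 u(x) = C1 + 8*x*log(-x)/3 + 8*x*(-log(7) - 1 + 2*log(2))/3


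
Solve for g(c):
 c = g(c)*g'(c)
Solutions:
 g(c) = -sqrt(C1 + c^2)
 g(c) = sqrt(C1 + c^2)


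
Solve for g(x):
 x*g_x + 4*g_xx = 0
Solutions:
 g(x) = C1 + C2*erf(sqrt(2)*x/4)


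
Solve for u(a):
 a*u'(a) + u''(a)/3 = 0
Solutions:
 u(a) = C1 + C2*erf(sqrt(6)*a/2)


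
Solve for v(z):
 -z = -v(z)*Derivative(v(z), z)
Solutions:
 v(z) = -sqrt(C1 + z^2)
 v(z) = sqrt(C1 + z^2)


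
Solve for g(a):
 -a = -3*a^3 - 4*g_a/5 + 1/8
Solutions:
 g(a) = C1 - 15*a^4/16 + 5*a^2/8 + 5*a/32


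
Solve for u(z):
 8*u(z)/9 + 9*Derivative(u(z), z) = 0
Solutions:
 u(z) = C1*exp(-8*z/81)


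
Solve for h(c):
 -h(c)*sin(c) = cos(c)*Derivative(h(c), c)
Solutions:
 h(c) = C1*cos(c)


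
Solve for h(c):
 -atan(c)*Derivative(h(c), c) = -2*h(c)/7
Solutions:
 h(c) = C1*exp(2*Integral(1/atan(c), c)/7)


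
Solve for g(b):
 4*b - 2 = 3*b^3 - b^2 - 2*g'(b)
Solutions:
 g(b) = C1 + 3*b^4/8 - b^3/6 - b^2 + b


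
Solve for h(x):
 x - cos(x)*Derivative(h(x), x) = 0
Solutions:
 h(x) = C1 + Integral(x/cos(x), x)


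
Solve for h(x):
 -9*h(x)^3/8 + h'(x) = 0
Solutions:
 h(x) = -2*sqrt(-1/(C1 + 9*x))
 h(x) = 2*sqrt(-1/(C1 + 9*x))


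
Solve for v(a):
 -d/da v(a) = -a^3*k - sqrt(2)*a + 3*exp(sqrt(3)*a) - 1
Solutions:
 v(a) = C1 + a^4*k/4 + sqrt(2)*a^2/2 + a - sqrt(3)*exp(sqrt(3)*a)


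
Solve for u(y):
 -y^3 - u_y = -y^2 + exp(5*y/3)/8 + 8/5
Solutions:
 u(y) = C1 - y^4/4 + y^3/3 - 8*y/5 - 3*exp(5*y/3)/40


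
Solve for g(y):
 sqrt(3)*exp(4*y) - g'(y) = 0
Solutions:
 g(y) = C1 + sqrt(3)*exp(4*y)/4


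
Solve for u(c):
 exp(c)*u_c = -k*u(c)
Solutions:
 u(c) = C1*exp(k*exp(-c))


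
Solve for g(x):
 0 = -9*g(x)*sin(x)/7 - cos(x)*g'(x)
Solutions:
 g(x) = C1*cos(x)^(9/7)


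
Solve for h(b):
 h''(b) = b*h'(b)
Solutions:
 h(b) = C1 + C2*erfi(sqrt(2)*b/2)


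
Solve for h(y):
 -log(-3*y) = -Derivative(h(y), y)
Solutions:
 h(y) = C1 + y*log(-y) + y*(-1 + log(3))


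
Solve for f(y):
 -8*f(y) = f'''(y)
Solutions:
 f(y) = C3*exp(-2*y) + (C1*sin(sqrt(3)*y) + C2*cos(sqrt(3)*y))*exp(y)


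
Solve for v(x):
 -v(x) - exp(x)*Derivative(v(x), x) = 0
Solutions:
 v(x) = C1*exp(exp(-x))


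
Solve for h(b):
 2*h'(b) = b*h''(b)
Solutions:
 h(b) = C1 + C2*b^3


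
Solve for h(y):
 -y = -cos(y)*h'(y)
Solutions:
 h(y) = C1 + Integral(y/cos(y), y)


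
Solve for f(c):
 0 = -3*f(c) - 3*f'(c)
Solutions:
 f(c) = C1*exp(-c)


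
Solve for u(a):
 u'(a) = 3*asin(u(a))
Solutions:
 Integral(1/asin(_y), (_y, u(a))) = C1 + 3*a


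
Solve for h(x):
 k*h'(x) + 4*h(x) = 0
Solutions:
 h(x) = C1*exp(-4*x/k)


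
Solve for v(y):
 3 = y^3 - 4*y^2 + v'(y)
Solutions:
 v(y) = C1 - y^4/4 + 4*y^3/3 + 3*y


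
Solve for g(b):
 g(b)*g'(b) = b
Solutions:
 g(b) = -sqrt(C1 + b^2)
 g(b) = sqrt(C1 + b^2)


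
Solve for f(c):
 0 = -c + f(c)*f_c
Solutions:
 f(c) = -sqrt(C1 + c^2)
 f(c) = sqrt(C1 + c^2)


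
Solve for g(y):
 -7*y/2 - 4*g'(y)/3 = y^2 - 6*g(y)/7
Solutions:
 g(y) = C1*exp(9*y/14) + 7*y^2/6 + 833*y/108 + 5831/486


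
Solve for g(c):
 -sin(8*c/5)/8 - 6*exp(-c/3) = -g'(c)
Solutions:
 g(c) = C1 - 5*cos(8*c/5)/64 - 18*exp(-c/3)


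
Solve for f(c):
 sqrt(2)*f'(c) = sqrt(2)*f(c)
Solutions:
 f(c) = C1*exp(c)


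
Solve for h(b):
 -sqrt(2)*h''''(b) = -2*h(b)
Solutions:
 h(b) = C1*exp(-2^(1/8)*b) + C2*exp(2^(1/8)*b) + C3*sin(2^(1/8)*b) + C4*cos(2^(1/8)*b)


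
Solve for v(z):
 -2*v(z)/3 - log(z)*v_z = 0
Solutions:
 v(z) = C1*exp(-2*li(z)/3)


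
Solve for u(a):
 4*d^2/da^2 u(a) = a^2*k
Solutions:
 u(a) = C1 + C2*a + a^4*k/48


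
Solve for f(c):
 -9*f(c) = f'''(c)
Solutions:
 f(c) = C3*exp(-3^(2/3)*c) + (C1*sin(3*3^(1/6)*c/2) + C2*cos(3*3^(1/6)*c/2))*exp(3^(2/3)*c/2)


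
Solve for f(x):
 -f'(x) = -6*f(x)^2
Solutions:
 f(x) = -1/(C1 + 6*x)


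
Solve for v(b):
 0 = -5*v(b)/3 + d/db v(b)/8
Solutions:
 v(b) = C1*exp(40*b/3)


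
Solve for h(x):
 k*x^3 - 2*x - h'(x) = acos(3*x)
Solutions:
 h(x) = C1 + k*x^4/4 - x^2 - x*acos(3*x) + sqrt(1 - 9*x^2)/3


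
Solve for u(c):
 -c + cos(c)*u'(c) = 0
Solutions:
 u(c) = C1 + Integral(c/cos(c), c)


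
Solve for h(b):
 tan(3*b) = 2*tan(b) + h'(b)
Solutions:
 h(b) = C1 + 2*log(cos(b)) - log(cos(3*b))/3


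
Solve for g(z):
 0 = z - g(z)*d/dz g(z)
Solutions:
 g(z) = -sqrt(C1 + z^2)
 g(z) = sqrt(C1 + z^2)


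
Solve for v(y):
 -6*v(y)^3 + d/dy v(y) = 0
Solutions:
 v(y) = -sqrt(2)*sqrt(-1/(C1 + 6*y))/2
 v(y) = sqrt(2)*sqrt(-1/(C1 + 6*y))/2


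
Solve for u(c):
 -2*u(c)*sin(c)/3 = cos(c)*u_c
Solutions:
 u(c) = C1*cos(c)^(2/3)


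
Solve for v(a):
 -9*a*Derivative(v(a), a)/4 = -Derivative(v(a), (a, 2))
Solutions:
 v(a) = C1 + C2*erfi(3*sqrt(2)*a/4)


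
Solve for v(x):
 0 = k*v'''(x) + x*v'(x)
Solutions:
 v(x) = C1 + Integral(C2*airyai(x*(-1/k)^(1/3)) + C3*airybi(x*(-1/k)^(1/3)), x)


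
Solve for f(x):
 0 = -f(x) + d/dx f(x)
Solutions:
 f(x) = C1*exp(x)


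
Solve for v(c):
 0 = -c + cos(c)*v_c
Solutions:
 v(c) = C1 + Integral(c/cos(c), c)
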